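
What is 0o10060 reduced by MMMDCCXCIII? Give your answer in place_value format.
Convert 0o10060 (octal) → 1×4096 + 6×8 = 4144 (decimal)
Convert MMMDCCXCIII (Roman numeral) → 1000 + 1000 + 1000 + 500 + 100 + 100 + 90 + 1 + 1 + 1 = 3793 (decimal)
Compute 4144 - 3793 = 351
Convert 351 (decimal) → 351 = 3×100 + 5×10 + 1 → 3 hundreds, 5 tens, 1 one (place-value notation)
3 hundreds, 5 tens, 1 one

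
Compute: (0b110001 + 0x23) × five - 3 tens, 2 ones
Convert 0b110001 (binary) → 32 + 16 + 1 = 49 (decimal)
Convert 0x23 (hexadecimal) → 2×16 + 3 = 35 (decimal)
Convert five (English words) → 5 (decimal)
Convert 3 tens, 2 ones (place-value notation) → 3×10 + 2 = 32 (decimal)
Expression in decimal: (49 + 35) × 5 - 32
Parentheses first: 49 + 35 = 84
Multiply: 84 × 5 = 420
Subtract: 420 - 32 = 388
388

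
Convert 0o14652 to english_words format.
Convert 0o14652 (octal) → 1×4096 + 4×512 + 6×64 + 5×8 + 2 = 6570 (decimal)
Convert 6570 (decimal) → 6570 = 6×1000 + 5×100 + 70 → six thousand five hundred seventy (English words)
six thousand five hundred seventy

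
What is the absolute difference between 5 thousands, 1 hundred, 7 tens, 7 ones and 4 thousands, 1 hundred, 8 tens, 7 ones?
Convert 5 thousands, 1 hundred, 7 tens, 7 ones (place-value notation) → 5×1000 + 1×100 + 7×10 + 7 = 5177 (decimal)
Convert 4 thousands, 1 hundred, 8 tens, 7 ones (place-value notation) → 4×1000 + 1×100 + 8×10 + 7 = 4187 (decimal)
Compute |5177 - 4187| = 990
990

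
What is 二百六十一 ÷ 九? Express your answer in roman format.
Convert 二百六十一 (Chinese numeral) → 2×100 + 6×10 + 1 = 261 (decimal)
Convert 九 (Chinese numeral) → 9 (decimal)
Compute 261 ÷ 9 = 29
Convert 29 (decimal) → 29 = 10 + 10 + 9 → XXIX (Roman numeral)
XXIX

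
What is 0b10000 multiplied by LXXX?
Convert 0b10000 (binary) → 16 (decimal)
Convert LXXX (Roman numeral) → 50 + 10 + 10 + 10 = 80 (decimal)
Compute 16 × 80 = 1280
1280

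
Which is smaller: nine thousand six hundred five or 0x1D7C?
Convert nine thousand six hundred five (English words) → 9×1000 + 6×100 + 5 = 9605 (decimal)
Convert 0x1D7C (hexadecimal) → 1×4096 + 13×256 + 7×16 + 12 = 7548 (decimal)
Compare 9605 vs 7548: smaller = 7548
7548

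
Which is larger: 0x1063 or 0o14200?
Convert 0x1063 (hexadecimal) → 1×4096 + 6×16 + 3 = 4195 (decimal)
Convert 0o14200 (octal) → 1×4096 + 4×512 + 2×64 = 6272 (decimal)
Compare 4195 vs 6272: larger = 6272
6272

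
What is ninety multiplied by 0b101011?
Convert ninety (English words) → 90 (decimal)
Convert 0b101011 (binary) → 32 + 8 + 2 + 1 = 43 (decimal)
Compute 90 × 43 = 3870
3870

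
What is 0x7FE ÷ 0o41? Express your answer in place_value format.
Convert 0x7FE (hexadecimal) → 7×256 + 15×16 + 14 = 2046 (decimal)
Convert 0o41 (octal) → 4×8 + 1 = 33 (decimal)
Compute 2046 ÷ 33 = 62
Convert 62 (decimal) → 62 = 6×10 + 2 → 6 tens, 2 ones (place-value notation)
6 tens, 2 ones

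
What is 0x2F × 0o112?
Convert 0x2F (hexadecimal) → 2×16 + 15 = 47 (decimal)
Convert 0o112 (octal) → 1×64 + 1×8 + 2 = 74 (decimal)
Compute 47 × 74 = 3478
3478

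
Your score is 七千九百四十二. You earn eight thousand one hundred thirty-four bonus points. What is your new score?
Convert 七千九百四十二 (Chinese numeral) → 7×1000 + 9×100 + 4×10 + 2 = 7942 (decimal)
Convert eight thousand one hundred thirty-four (English words) → 8×1000 + 1×100 + 34 = 8134 (decimal)
Compute 7942 + 8134 = 16076
16076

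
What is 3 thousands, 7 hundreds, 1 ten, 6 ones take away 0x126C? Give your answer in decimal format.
Convert 3 thousands, 7 hundreds, 1 ten, 6 ones (place-value notation) → 3×1000 + 7×100 + 1×10 + 6 = 3716 (decimal)
Convert 0x126C (hexadecimal) → 1×4096 + 2×256 + 6×16 + 12 = 4716 (decimal)
Compute 3716 - 4716 = -1000
-1000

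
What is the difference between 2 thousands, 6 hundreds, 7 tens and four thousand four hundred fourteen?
Convert 2 thousands, 6 hundreds, 7 tens (place-value notation) → 2×1000 + 6×100 + 7×10 = 2670 (decimal)
Convert four thousand four hundred fourteen (English words) → 4×1000 + 4×100 + 14 = 4414 (decimal)
Difference: |2670 - 4414| = 1744
1744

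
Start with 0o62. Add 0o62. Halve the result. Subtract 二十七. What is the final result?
Convert 0o62 (octal) → 6×8 + 2 = 50 (decimal)
Start: 50
Convert 0o62 (octal) → 6×8 + 2 = 50 (decimal)
50 + 50 = 100
100 ÷ 2 = 50
Convert 二十七 (Chinese numeral) → 2×10 + 7 = 27 (decimal)
50 - 27 = 23
23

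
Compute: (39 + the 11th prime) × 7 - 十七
Convert the 11th prime (prime index) → 31 (decimal)
Convert 十七 (Chinese numeral) → 1×10 + 7 = 17 (decimal)
Expression in decimal: (39 + 31) × 7 - 17
Parentheses first: 39 + 31 = 70
Multiply: 70 × 7 = 490
Subtract: 490 - 17 = 473
473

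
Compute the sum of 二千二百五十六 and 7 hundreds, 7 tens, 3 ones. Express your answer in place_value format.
Convert 二千二百五十六 (Chinese numeral) → 2×1000 + 2×100 + 5×10 + 6 = 2256 (decimal)
Convert 7 hundreds, 7 tens, 3 ones (place-value notation) → 7×100 + 7×10 + 3 = 773 (decimal)
Compute 2256 + 773 = 3029
Convert 3029 (decimal) → 3029 = 3×1000 + 2×10 + 9 → 3 thousands, 2 tens, 9 ones (place-value notation)
3 thousands, 2 tens, 9 ones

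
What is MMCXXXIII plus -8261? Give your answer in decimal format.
Convert MMCXXXIII (Roman numeral) → 1000 + 1000 + 100 + 10 + 10 + 10 + 1 + 1 + 1 = 2133 (decimal)
Compute 2133 + -8261 = -6128
-6128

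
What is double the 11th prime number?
The 11th prime number = 31
Compute 31 × 2 = 62
62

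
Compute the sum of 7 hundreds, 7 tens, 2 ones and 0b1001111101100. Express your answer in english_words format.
Convert 7 hundreds, 7 tens, 2 ones (place-value notation) → 7×100 + 7×10 + 2 = 772 (decimal)
Convert 0b1001111101100 (binary) → 4096 + 512 + 256 + 128 + 64 + 32 + 8 + 4 = 5100 (decimal)
Compute 772 + 5100 = 5872
Convert 5872 (decimal) → 5872 = 5×1000 + 8×100 + 72 → five thousand eight hundred seventy-two (English words)
five thousand eight hundred seventy-two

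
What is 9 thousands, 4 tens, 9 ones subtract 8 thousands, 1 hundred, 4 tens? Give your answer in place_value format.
Convert 9 thousands, 4 tens, 9 ones (place-value notation) → 9×1000 + 4×10 + 9 = 9049 (decimal)
Convert 8 thousands, 1 hundred, 4 tens (place-value notation) → 8×1000 + 1×100 + 4×10 = 8140 (decimal)
Compute 9049 - 8140 = 909
Convert 909 (decimal) → 909 = 9×100 + 9 → 9 hundreds, 9 ones (place-value notation)
9 hundreds, 9 ones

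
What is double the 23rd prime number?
The 23rd prime number = 83
Compute 83 × 2 = 166
166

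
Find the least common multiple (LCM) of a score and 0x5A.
Convert a score (colloquial) → 20 (decimal)
Convert 0x5A (hexadecimal) → 5×16 + 10 = 90 (decimal)
Compute lcm(20, 90) = 180
180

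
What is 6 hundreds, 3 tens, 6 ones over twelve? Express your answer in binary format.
Convert 6 hundreds, 3 tens, 6 ones (place-value notation) → 6×100 + 3×10 + 6 = 636 (decimal)
Convert twelve (English words) → 12 (decimal)
Compute 636 ÷ 12 = 53
Convert 53 (decimal) → 53 = 32 + 16 + 4 + 1 → 0b110101 (binary)
0b110101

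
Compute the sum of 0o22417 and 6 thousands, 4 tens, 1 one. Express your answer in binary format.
Convert 0o22417 (octal) → 2×4096 + 2×512 + 4×64 + 1×8 + 7 = 9487 (decimal)
Convert 6 thousands, 4 tens, 1 one (place-value notation) → 6×1000 + 4×10 + 1 = 6041 (decimal)
Compute 9487 + 6041 = 15528
Convert 15528 (decimal) → 15528 = 8192 + 4096 + 2048 + 1024 + 128 + 32 + 8 → 0b11110010101000 (binary)
0b11110010101000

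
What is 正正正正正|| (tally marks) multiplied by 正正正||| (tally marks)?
Convert 正正正正正|| (tally marks) → 5 + 5 + 5 + 5 + 5 + 2 = 27 (decimal)
Convert 正正正||| (tally marks) → 5 + 5 + 5 + 3 = 18 (decimal)
Compute 27 × 18 = 486
486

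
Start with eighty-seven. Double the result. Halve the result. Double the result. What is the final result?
Convert eighty-seven (English words) → 87 (decimal)
Start: 87
87 × 2 = 174
174 ÷ 2 = 87
87 × 2 = 174
174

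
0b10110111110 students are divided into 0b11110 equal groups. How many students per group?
Convert 0b10110111110 (binary) → 1024 + 256 + 128 + 32 + 16 + 8 + 4 + 2 = 1470 (decimal)
Convert 0b11110 (binary) → 16 + 8 + 4 + 2 = 30 (decimal)
Compute 1470 ÷ 30 = 49
49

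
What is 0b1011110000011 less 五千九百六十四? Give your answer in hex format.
Convert 0b1011110000011 (binary) → 4096 + 1024 + 512 + 256 + 128 + 2 + 1 = 6019 (decimal)
Convert 五千九百六十四 (Chinese numeral) → 5×1000 + 9×100 + 6×10 + 4 = 5964 (decimal)
Compute 6019 - 5964 = 55
Convert 55 (decimal) → 55 = 3×16 + 7 → 0x37 (hexadecimal)
0x37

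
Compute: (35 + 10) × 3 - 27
Parentheses first: 35 + 10 = 45
Multiply: 45 × 3 = 135
Subtract: 135 - 27 = 108
108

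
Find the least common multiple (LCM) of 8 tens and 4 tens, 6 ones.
Convert 8 tens (place-value notation) → 8×10 = 80 (decimal)
Convert 4 tens, 6 ones (place-value notation) → 4×10 + 6 = 46 (decimal)
Compute lcm(80, 46) = 1840
1840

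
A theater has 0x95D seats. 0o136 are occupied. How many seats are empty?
Convert 0x95D (hexadecimal) → 9×256 + 5×16 + 13 = 2397 (decimal)
Convert 0o136 (octal) → 1×64 + 3×8 + 6 = 94 (decimal)
Compute 2397 - 94 = 2303
2303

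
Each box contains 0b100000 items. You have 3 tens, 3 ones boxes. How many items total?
Convert 0b100000 (binary) → 32 (decimal)
Convert 3 tens, 3 ones (place-value notation) → 3×10 + 3 = 33 (decimal)
Compute 32 × 33 = 1056
1056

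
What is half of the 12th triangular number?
The 12th triangular number = 12×13/2 = 78
Compute 78 ÷ 2 = 39
39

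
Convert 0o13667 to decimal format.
Convert 0o13667 (octal) → 1×4096 + 3×512 + 6×64 + 6×8 + 7 = 6071 (decimal)
6071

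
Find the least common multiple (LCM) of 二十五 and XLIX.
Convert 二十五 (Chinese numeral) → 2×10 + 5 = 25 (decimal)
Convert XLIX (Roman numeral) → 40 + 9 = 49 (decimal)
Compute lcm(25, 49) = 1225
1225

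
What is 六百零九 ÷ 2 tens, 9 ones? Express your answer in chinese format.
Convert 六百零九 (Chinese numeral) → 6×100 + 9 = 609 (decimal)
Convert 2 tens, 9 ones (place-value notation) → 2×10 + 9 = 29 (decimal)
Compute 609 ÷ 29 = 21
Convert 21 (decimal) → 21 = 2×10 + 1 → 二十一 (Chinese numeral)
二十一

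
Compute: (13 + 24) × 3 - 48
Parentheses first: 13 + 24 = 37
Multiply: 37 × 3 = 111
Subtract: 111 - 48 = 63
63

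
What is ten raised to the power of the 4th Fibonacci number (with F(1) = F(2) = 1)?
Convert ten (English words) → 10 (decimal)
Convert the 4th Fibonacci number (with F(1) = F(2) = 1) (Fibonacci index) → 1, 1, 2, 3 → 3 (decimal)
Compute 10 ^ 3 = 1000
1000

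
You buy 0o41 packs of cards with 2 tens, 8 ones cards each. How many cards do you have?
Convert 2 tens, 8 ones (place-value notation) → 2×10 + 8 = 28 (decimal)
Convert 0o41 (octal) → 4×8 + 1 = 33 (decimal)
Compute 28 × 33 = 924
924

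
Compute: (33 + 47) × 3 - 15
Parentheses first: 33 + 47 = 80
Multiply: 80 × 3 = 240
Subtract: 240 - 15 = 225
225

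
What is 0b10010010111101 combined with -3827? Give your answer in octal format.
Convert 0b10010010111101 (binary) → 8192 + 1024 + 128 + 32 + 16 + 8 + 4 + 1 = 9405 (decimal)
Compute 9405 + -3827 = 5578
Convert 5578 (decimal) → 5578 = 1×4096 + 2×512 + 7×64 + 1×8 + 2 → 0o12712 (octal)
0o12712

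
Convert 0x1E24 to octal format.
Convert 0x1E24 (hexadecimal) → 1×4096 + 14×256 + 2×16 + 4 = 7716 (decimal)
Convert 7716 (decimal) → 7716 = 1×4096 + 7×512 + 4×8 + 4 → 0o17044 (octal)
0o17044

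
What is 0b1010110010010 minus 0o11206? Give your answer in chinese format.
Convert 0b1010110010010 (binary) → 4096 + 1024 + 256 + 128 + 16 + 2 = 5522 (decimal)
Convert 0o11206 (octal) → 1×4096 + 1×512 + 2×64 + 6 = 4742 (decimal)
Compute 5522 - 4742 = 780
Convert 780 (decimal) → 780 = 7×100 + 8×10 → 七百八十 (Chinese numeral)
七百八十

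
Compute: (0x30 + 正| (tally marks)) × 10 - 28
Convert 0x30 (hexadecimal) → 3×16 = 48 (decimal)
Convert 正| (tally marks) → 5 + 1 = 6 (decimal)
Expression in decimal: (48 + 6) × 10 - 28
Parentheses first: 48 + 6 = 54
Multiply: 54 × 10 = 540
Subtract: 540 - 28 = 512
512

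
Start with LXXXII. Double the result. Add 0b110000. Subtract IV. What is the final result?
Convert LXXXII (Roman numeral) → 50 + 10 + 10 + 10 + 1 + 1 = 82 (decimal)
Start: 82
82 × 2 = 164
Convert 0b110000 (binary) → 32 + 16 = 48 (decimal)
164 + 48 = 212
Convert IV (Roman numeral) → 4 (decimal)
212 - 4 = 208
208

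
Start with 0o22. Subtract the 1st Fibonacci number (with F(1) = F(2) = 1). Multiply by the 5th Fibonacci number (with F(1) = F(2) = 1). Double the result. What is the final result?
Convert 0o22 (octal) → 2×8 + 2 = 18 (decimal)
Start: 18
Convert the 1st Fibonacci number (with F(1) = F(2) = 1) (Fibonacci index) → 1 (decimal)
18 - 1 = 17
Convert the 5th Fibonacci number (with F(1) = F(2) = 1) (Fibonacci index) → 1, 1, 2, 3, 5 → 5 (decimal)
17 × 5 = 85
85 × 2 = 170
170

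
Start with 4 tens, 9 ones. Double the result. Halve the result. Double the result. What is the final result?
Convert 4 tens, 9 ones (place-value notation) → 4×10 + 9 = 49 (decimal)
Start: 49
49 × 2 = 98
98 ÷ 2 = 49
49 × 2 = 98
98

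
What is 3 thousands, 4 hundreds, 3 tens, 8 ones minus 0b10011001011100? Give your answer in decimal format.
Convert 3 thousands, 4 hundreds, 3 tens, 8 ones (place-value notation) → 3×1000 + 4×100 + 3×10 + 8 = 3438 (decimal)
Convert 0b10011001011100 (binary) → 8192 + 1024 + 512 + 64 + 16 + 8 + 4 = 9820 (decimal)
Compute 3438 - 9820 = -6382
-6382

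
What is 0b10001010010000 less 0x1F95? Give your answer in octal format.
Convert 0b10001010010000 (binary) → 8192 + 512 + 128 + 16 = 8848 (decimal)
Convert 0x1F95 (hexadecimal) → 1×4096 + 15×256 + 9×16 + 5 = 8085 (decimal)
Compute 8848 - 8085 = 763
Convert 763 (decimal) → 763 = 1×512 + 3×64 + 7×8 + 3 → 0o1373 (octal)
0o1373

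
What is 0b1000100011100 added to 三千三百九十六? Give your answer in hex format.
Convert 0b1000100011100 (binary) → 4096 + 256 + 16 + 8 + 4 = 4380 (decimal)
Convert 三千三百九十六 (Chinese numeral) → 3×1000 + 3×100 + 9×10 + 6 = 3396 (decimal)
Compute 4380 + 3396 = 7776
Convert 7776 (decimal) → 7776 = 1×4096 + 14×256 + 6×16 → 0x1E60 (hexadecimal)
0x1E60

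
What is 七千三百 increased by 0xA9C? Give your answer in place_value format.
Convert 七千三百 (Chinese numeral) → 7×1000 + 3×100 = 7300 (decimal)
Convert 0xA9C (hexadecimal) → 10×256 + 9×16 + 12 = 2716 (decimal)
Compute 7300 + 2716 = 10016
Convert 10016 (decimal) → 10016 = 10×1000 + 1×10 + 6 → 10 thousands, 1 ten, 6 ones (place-value notation)
10 thousands, 1 ten, 6 ones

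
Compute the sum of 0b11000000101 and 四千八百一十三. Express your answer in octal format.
Convert 0b11000000101 (binary) → 1024 + 512 + 4 + 1 = 1541 (decimal)
Convert 四千八百一十三 (Chinese numeral) → 4×1000 + 8×100 + 1×10 + 3 = 4813 (decimal)
Compute 1541 + 4813 = 6354
Convert 6354 (decimal) → 6354 = 1×4096 + 4×512 + 3×64 + 2×8 + 2 → 0o14322 (octal)
0o14322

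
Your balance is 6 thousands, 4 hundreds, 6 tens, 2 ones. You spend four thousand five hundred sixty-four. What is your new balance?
Convert 6 thousands, 4 hundreds, 6 tens, 2 ones (place-value notation) → 6×1000 + 4×100 + 6×10 + 2 = 6462 (decimal)
Convert four thousand five hundred sixty-four (English words) → 4×1000 + 5×100 + 64 = 4564 (decimal)
Compute 6462 - 4564 = 1898
1898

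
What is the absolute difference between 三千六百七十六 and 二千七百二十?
Convert 三千六百七十六 (Chinese numeral) → 3×1000 + 6×100 + 7×10 + 6 = 3676 (decimal)
Convert 二千七百二十 (Chinese numeral) → 2×1000 + 7×100 + 2×10 = 2720 (decimal)
Compute |3676 - 2720| = 956
956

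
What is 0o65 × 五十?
Convert 0o65 (octal) → 6×8 + 5 = 53 (decimal)
Convert 五十 (Chinese numeral) → 5×10 = 50 (decimal)
Compute 53 × 50 = 2650
2650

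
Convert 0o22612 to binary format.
Convert 0o22612 (octal) → 2×4096 + 2×512 + 6×64 + 1×8 + 2 = 9610 (decimal)
Convert 9610 (decimal) → 9610 = 8192 + 1024 + 256 + 128 + 8 + 2 → 0b10010110001010 (binary)
0b10010110001010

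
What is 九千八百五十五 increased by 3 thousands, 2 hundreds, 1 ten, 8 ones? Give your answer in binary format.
Convert 九千八百五十五 (Chinese numeral) → 9×1000 + 8×100 + 5×10 + 5 = 9855 (decimal)
Convert 3 thousands, 2 hundreds, 1 ten, 8 ones (place-value notation) → 3×1000 + 2×100 + 1×10 + 8 = 3218 (decimal)
Compute 9855 + 3218 = 13073
Convert 13073 (decimal) → 13073 = 8192 + 4096 + 512 + 256 + 16 + 1 → 0b11001100010001 (binary)
0b11001100010001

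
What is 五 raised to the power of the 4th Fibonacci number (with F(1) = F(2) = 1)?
Convert 五 (Chinese numeral) → 5 (decimal)
Convert the 4th Fibonacci number (with F(1) = F(2) = 1) (Fibonacci index) → 1, 1, 2, 3 → 3 (decimal)
Compute 5 ^ 3 = 125
125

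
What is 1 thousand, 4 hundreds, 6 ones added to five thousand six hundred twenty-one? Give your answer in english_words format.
Convert 1 thousand, 4 hundreds, 6 ones (place-value notation) → 1×1000 + 4×100 + 6 = 1406 (decimal)
Convert five thousand six hundred twenty-one (English words) → 5×1000 + 6×100 + 21 = 5621 (decimal)
Compute 1406 + 5621 = 7027
Convert 7027 (decimal) → 7027 = 7×1000 + 27 → seven thousand twenty-seven (English words)
seven thousand twenty-seven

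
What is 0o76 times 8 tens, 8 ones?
Convert 0o76 (octal) → 7×8 + 6 = 62 (decimal)
Convert 8 tens, 8 ones (place-value notation) → 8×10 + 8 = 88 (decimal)
Compute 62 × 88 = 5456
5456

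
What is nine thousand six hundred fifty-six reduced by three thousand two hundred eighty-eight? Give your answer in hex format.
Convert nine thousand six hundred fifty-six (English words) → 9×1000 + 6×100 + 56 = 9656 (decimal)
Convert three thousand two hundred eighty-eight (English words) → 3×1000 + 2×100 + 88 = 3288 (decimal)
Compute 9656 - 3288 = 6368
Convert 6368 (decimal) → 6368 = 1×4096 + 8×256 + 14×16 → 0x18E0 (hexadecimal)
0x18E0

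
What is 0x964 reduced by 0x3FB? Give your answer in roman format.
Convert 0x964 (hexadecimal) → 9×256 + 6×16 + 4 = 2404 (decimal)
Convert 0x3FB (hexadecimal) → 3×256 + 15×16 + 11 = 1019 (decimal)
Compute 2404 - 1019 = 1385
Convert 1385 (decimal) → 1385 = 1000 + 100 + 100 + 100 + 50 + 10 + 10 + 10 + 5 → MCCCLXXXV (Roman numeral)
MCCCLXXXV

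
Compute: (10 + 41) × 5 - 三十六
Convert 三十六 (Chinese numeral) → 3×10 + 6 = 36 (decimal)
Expression in decimal: (10 + 41) × 5 - 36
Parentheses first: 10 + 41 = 51
Multiply: 51 × 5 = 255
Subtract: 255 - 36 = 219
219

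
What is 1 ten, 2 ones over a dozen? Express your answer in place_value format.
Convert 1 ten, 2 ones (place-value notation) → 1×10 + 2 = 12 (decimal)
Convert a dozen (colloquial) → 12 (decimal)
Compute 12 ÷ 12 = 1
Convert 1 (decimal) → 1 one (place-value notation)
1 one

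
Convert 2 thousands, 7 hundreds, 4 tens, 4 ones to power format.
Convert 2 thousands, 7 hundreds, 4 tens, 4 ones (place-value notation) → 2×1000 + 7×100 + 4×10 + 4 = 2744 (decimal)
Convert 2744 (decimal) → 14^3 (power)
14^3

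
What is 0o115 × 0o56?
Convert 0o115 (octal) → 1×64 + 1×8 + 5 = 77 (decimal)
Convert 0o56 (octal) → 5×8 + 6 = 46 (decimal)
Compute 77 × 46 = 3542
3542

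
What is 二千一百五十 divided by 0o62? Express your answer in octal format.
Convert 二千一百五十 (Chinese numeral) → 2×1000 + 1×100 + 5×10 = 2150 (decimal)
Convert 0o62 (octal) → 6×8 + 2 = 50 (decimal)
Compute 2150 ÷ 50 = 43
Convert 43 (decimal) → 43 = 5×8 + 3 → 0o53 (octal)
0o53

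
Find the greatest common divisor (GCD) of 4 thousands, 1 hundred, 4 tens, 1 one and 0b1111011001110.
Convert 4 thousands, 1 hundred, 4 tens, 1 one (place-value notation) → 4×1000 + 1×100 + 4×10 + 1 = 4141 (decimal)
Convert 0b1111011001110 (binary) → 4096 + 2048 + 1024 + 512 + 128 + 64 + 8 + 4 + 2 = 7886 (decimal)
Compute gcd(4141, 7886) = 1
1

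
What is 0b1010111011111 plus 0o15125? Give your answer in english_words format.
Convert 0b1010111011111 (binary) → 4096 + 1024 + 256 + 128 + 64 + 16 + 8 + 4 + 2 + 1 = 5599 (decimal)
Convert 0o15125 (octal) → 1×4096 + 5×512 + 1×64 + 2×8 + 5 = 6741 (decimal)
Compute 5599 + 6741 = 12340
Convert 12340 (decimal) → 12340 = 12×1000 + 3×100 + 40 → twelve thousand three hundred forty (English words)
twelve thousand three hundred forty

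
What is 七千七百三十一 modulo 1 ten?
Convert 七千七百三十一 (Chinese numeral) → 7×1000 + 7×100 + 3×10 + 1 = 7731 (decimal)
Convert 1 ten (place-value notation) → 1×10 = 10 (decimal)
Compute 7731 mod 10 = 1
1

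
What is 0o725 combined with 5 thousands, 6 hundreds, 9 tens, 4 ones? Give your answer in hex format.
Convert 0o725 (octal) → 7×64 + 2×8 + 5 = 469 (decimal)
Convert 5 thousands, 6 hundreds, 9 tens, 4 ones (place-value notation) → 5×1000 + 6×100 + 9×10 + 4 = 5694 (decimal)
Compute 469 + 5694 = 6163
Convert 6163 (decimal) → 6163 = 1×4096 + 8×256 + 1×16 + 3 → 0x1813 (hexadecimal)
0x1813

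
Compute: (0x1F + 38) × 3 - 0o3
Convert 0x1F (hexadecimal) → 1×16 + 15 = 31 (decimal)
Convert 0o3 (octal) → 3 (decimal)
Expression in decimal: (31 + 38) × 3 - 3
Parentheses first: 31 + 38 = 69
Multiply: 69 × 3 = 207
Subtract: 207 - 3 = 204
204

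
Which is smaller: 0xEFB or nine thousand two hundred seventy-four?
Convert 0xEFB (hexadecimal) → 14×256 + 15×16 + 11 = 3835 (decimal)
Convert nine thousand two hundred seventy-four (English words) → 9×1000 + 2×100 + 74 = 9274 (decimal)
Compare 3835 vs 9274: smaller = 3835
3835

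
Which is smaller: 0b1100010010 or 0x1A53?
Convert 0b1100010010 (binary) → 512 + 256 + 16 + 2 = 786 (decimal)
Convert 0x1A53 (hexadecimal) → 1×4096 + 10×256 + 5×16 + 3 = 6739 (decimal)
Compare 786 vs 6739: smaller = 786
786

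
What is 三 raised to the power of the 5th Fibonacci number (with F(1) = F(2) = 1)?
Convert 三 (Chinese numeral) → 3 (decimal)
Convert the 5th Fibonacci number (with F(1) = F(2) = 1) (Fibonacci index) → 1, 1, 2, 3, 5 → 5 (decimal)
Compute 3 ^ 5 = 243
243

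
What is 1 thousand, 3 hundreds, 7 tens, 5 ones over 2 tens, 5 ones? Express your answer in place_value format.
Convert 1 thousand, 3 hundreds, 7 tens, 5 ones (place-value notation) → 1×1000 + 3×100 + 7×10 + 5 = 1375 (decimal)
Convert 2 tens, 5 ones (place-value notation) → 2×10 + 5 = 25 (decimal)
Compute 1375 ÷ 25 = 55
Convert 55 (decimal) → 55 = 5×10 + 5 → 5 tens, 5 ones (place-value notation)
5 tens, 5 ones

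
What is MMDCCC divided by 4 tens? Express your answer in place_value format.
Convert MMDCCC (Roman numeral) → 1000 + 1000 + 500 + 100 + 100 + 100 = 2800 (decimal)
Convert 4 tens (place-value notation) → 4×10 = 40 (decimal)
Compute 2800 ÷ 40 = 70
Convert 70 (decimal) → 70 = 7×10 → 7 tens (place-value notation)
7 tens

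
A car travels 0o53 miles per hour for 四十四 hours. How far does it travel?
Convert 0o53 (octal) → 5×8 + 3 = 43 (decimal)
Convert 四十四 (Chinese numeral) → 4×10 + 4 = 44 (decimal)
Compute 43 × 44 = 1892
1892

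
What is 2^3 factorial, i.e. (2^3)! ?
Convert 2^3 (power) → 8 (decimal)
Compute 8! = 40320
40320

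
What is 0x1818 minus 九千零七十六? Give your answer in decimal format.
Convert 0x1818 (hexadecimal) → 1×4096 + 8×256 + 1×16 + 8 = 6168 (decimal)
Convert 九千零七十六 (Chinese numeral) → 9×1000 + 7×10 + 6 = 9076 (decimal)
Compute 6168 - 9076 = -2908
-2908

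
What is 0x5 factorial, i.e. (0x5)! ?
Convert 0x5 (hexadecimal) → 5 (decimal)
Compute 5! = 120
120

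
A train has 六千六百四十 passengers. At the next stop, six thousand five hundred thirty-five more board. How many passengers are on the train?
Convert 六千六百四十 (Chinese numeral) → 6×1000 + 6×100 + 4×10 = 6640 (decimal)
Convert six thousand five hundred thirty-five (English words) → 6×1000 + 5×100 + 35 = 6535 (decimal)
Compute 6640 + 6535 = 13175
13175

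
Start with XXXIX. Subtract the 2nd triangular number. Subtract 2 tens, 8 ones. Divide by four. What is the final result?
Convert XXXIX (Roman numeral) → 10 + 10 + 10 + 9 = 39 (decimal)
Start: 39
Convert the 2nd triangular number (triangular index) → 2×3/2 = 3 (decimal)
39 - 3 = 36
Convert 2 tens, 8 ones (place-value notation) → 2×10 + 8 = 28 (decimal)
36 - 28 = 8
Convert four (English words) → 4 (decimal)
8 ÷ 4 = 2
2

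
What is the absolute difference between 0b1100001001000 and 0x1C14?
Convert 0b1100001001000 (binary) → 4096 + 2048 + 64 + 8 = 6216 (decimal)
Convert 0x1C14 (hexadecimal) → 1×4096 + 12×256 + 1×16 + 4 = 7188 (decimal)
Compute |6216 - 7188| = 972
972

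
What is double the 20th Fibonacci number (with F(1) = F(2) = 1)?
The 20th Fibonacci number (with F(1) = F(2) = 1) = 6765
Compute 6765 × 2 = 13530
13530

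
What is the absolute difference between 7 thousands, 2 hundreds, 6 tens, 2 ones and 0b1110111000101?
Convert 7 thousands, 2 hundreds, 6 tens, 2 ones (place-value notation) → 7×1000 + 2×100 + 6×10 + 2 = 7262 (decimal)
Convert 0b1110111000101 (binary) → 4096 + 2048 + 1024 + 256 + 128 + 64 + 4 + 1 = 7621 (decimal)
Compute |7262 - 7621| = 359
359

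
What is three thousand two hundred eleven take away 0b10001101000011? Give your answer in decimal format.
Convert three thousand two hundred eleven (English words) → 3×1000 + 2×100 + 11 = 3211 (decimal)
Convert 0b10001101000011 (binary) → 8192 + 512 + 256 + 64 + 2 + 1 = 9027 (decimal)
Compute 3211 - 9027 = -5816
-5816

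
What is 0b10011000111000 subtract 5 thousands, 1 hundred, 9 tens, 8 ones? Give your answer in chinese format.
Convert 0b10011000111000 (binary) → 8192 + 1024 + 512 + 32 + 16 + 8 = 9784 (decimal)
Convert 5 thousands, 1 hundred, 9 tens, 8 ones (place-value notation) → 5×1000 + 1×100 + 9×10 + 8 = 5198 (decimal)
Compute 9784 - 5198 = 4586
Convert 4586 (decimal) → 4586 = 4×1000 + 5×100 + 8×10 + 6 → 四千五百八十六 (Chinese numeral)
四千五百八十六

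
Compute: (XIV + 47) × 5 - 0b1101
Convert XIV (Roman numeral) → 10 + 4 = 14 (decimal)
Convert 0b1101 (binary) → 8 + 4 + 1 = 13 (decimal)
Expression in decimal: (14 + 47) × 5 - 13
Parentheses first: 14 + 47 = 61
Multiply: 61 × 5 = 305
Subtract: 305 - 13 = 292
292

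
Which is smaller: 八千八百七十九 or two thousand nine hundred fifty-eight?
Convert 八千八百七十九 (Chinese numeral) → 8×1000 + 8×100 + 7×10 + 9 = 8879 (decimal)
Convert two thousand nine hundred fifty-eight (English words) → 2×1000 + 9×100 + 58 = 2958 (decimal)
Compare 8879 vs 2958: smaller = 2958
2958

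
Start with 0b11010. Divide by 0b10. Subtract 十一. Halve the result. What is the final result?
Convert 0b11010 (binary) → 16 + 8 + 2 = 26 (decimal)
Start: 26
Convert 0b10 (binary) → 2 (decimal)
26 ÷ 2 = 13
Convert 十一 (Chinese numeral) → 1×10 + 1 = 11 (decimal)
13 - 11 = 2
2 ÷ 2 = 1
1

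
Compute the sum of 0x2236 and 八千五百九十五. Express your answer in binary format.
Convert 0x2236 (hexadecimal) → 2×4096 + 2×256 + 3×16 + 6 = 8758 (decimal)
Convert 八千五百九十五 (Chinese numeral) → 8×1000 + 5×100 + 9×10 + 5 = 8595 (decimal)
Compute 8758 + 8595 = 17353
Convert 17353 (decimal) → 17353 = 16384 + 512 + 256 + 128 + 64 + 8 + 1 → 0b100001111001001 (binary)
0b100001111001001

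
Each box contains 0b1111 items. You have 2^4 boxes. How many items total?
Convert 0b1111 (binary) → 8 + 4 + 2 + 1 = 15 (decimal)
Convert 2^4 (power) → 16 (decimal)
Compute 15 × 16 = 240
240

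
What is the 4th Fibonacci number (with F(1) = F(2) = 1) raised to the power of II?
Convert the 4th Fibonacci number (with F(1) = F(2) = 1) (Fibonacci index) → 1, 1, 2, 3 → 3 (decimal)
Convert II (Roman numeral) → 1 + 1 = 2 (decimal)
Compute 3 ^ 2 = 9
9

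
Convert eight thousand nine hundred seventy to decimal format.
Convert eight thousand nine hundred seventy (English words) → 8×1000 + 9×100 + 70 = 8970 (decimal)
8970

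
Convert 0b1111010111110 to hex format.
Convert 0b1111010111110 (binary) → 4096 + 2048 + 1024 + 512 + 128 + 32 + 16 + 8 + 4 + 2 = 7870 (decimal)
Convert 7870 (decimal) → 7870 = 1×4096 + 14×256 + 11×16 + 14 → 0x1EBE (hexadecimal)
0x1EBE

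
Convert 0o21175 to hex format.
Convert 0o21175 (octal) → 2×4096 + 1×512 + 1×64 + 7×8 + 5 = 8829 (decimal)
Convert 8829 (decimal) → 8829 = 2×4096 + 2×256 + 7×16 + 13 → 0x227D (hexadecimal)
0x227D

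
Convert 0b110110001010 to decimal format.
Convert 0b110110001010 (binary) → 2048 + 1024 + 256 + 128 + 8 + 2 = 3466 (decimal)
3466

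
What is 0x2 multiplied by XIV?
Convert 0x2 (hexadecimal) → 2 (decimal)
Convert XIV (Roman numeral) → 10 + 4 = 14 (decimal)
Compute 2 × 14 = 28
28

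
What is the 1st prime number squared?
The 1st prime number = 2
Compute 2² = 2 × 2 = 4
4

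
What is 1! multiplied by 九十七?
Convert 1! (factorial) → 1 (decimal)
Convert 九十七 (Chinese numeral) → 9×10 + 7 = 97 (decimal)
Compute 1 × 97 = 97
97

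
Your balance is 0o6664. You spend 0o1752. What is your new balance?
Convert 0o6664 (octal) → 6×512 + 6×64 + 6×8 + 4 = 3508 (decimal)
Convert 0o1752 (octal) → 1×512 + 7×64 + 5×8 + 2 = 1002 (decimal)
Compute 3508 - 1002 = 2506
2506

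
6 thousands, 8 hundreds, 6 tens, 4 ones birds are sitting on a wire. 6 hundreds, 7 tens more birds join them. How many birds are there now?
Convert 6 thousands, 8 hundreds, 6 tens, 4 ones (place-value notation) → 6×1000 + 8×100 + 6×10 + 4 = 6864 (decimal)
Convert 6 hundreds, 7 tens (place-value notation) → 6×100 + 7×10 = 670 (decimal)
Compute 6864 + 670 = 7534
7534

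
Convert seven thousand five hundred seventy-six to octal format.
Convert seven thousand five hundred seventy-six (English words) → 7×1000 + 5×100 + 76 = 7576 (decimal)
Convert 7576 (decimal) → 7576 = 1×4096 + 6×512 + 6×64 + 3×8 → 0o16630 (octal)
0o16630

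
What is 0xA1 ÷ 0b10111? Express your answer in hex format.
Convert 0xA1 (hexadecimal) → 10×16 + 1 = 161 (decimal)
Convert 0b10111 (binary) → 16 + 4 + 2 + 1 = 23 (decimal)
Compute 161 ÷ 23 = 7
Convert 7 (decimal) → 0x7 (hexadecimal)
0x7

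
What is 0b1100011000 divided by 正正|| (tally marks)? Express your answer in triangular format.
Convert 0b1100011000 (binary) → 512 + 256 + 16 + 8 = 792 (decimal)
Convert 正正|| (tally marks) → 5 + 5 + 2 = 12 (decimal)
Compute 792 ÷ 12 = 66
Convert 66 (decimal) → 66 = 11×12/2 → the 11th triangular number (triangular index)
the 11th triangular number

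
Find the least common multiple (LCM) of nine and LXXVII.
Convert nine (English words) → 9 (decimal)
Convert LXXVII (Roman numeral) → 50 + 10 + 10 + 5 + 1 + 1 = 77 (decimal)
Compute lcm(9, 77) = 693
693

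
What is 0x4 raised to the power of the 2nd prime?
Convert 0x4 (hexadecimal) → 4 (decimal)
Convert the 2nd prime (prime index) → 3 (decimal)
Compute 4 ^ 3 = 64
64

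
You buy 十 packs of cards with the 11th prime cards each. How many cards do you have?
Convert the 11th prime (prime index) → 31 (decimal)
Convert 十 (Chinese numeral) → 1×10 = 10 (decimal)
Compute 31 × 10 = 310
310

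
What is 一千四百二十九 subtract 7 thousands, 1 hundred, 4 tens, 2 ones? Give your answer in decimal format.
Convert 一千四百二十九 (Chinese numeral) → 1×1000 + 4×100 + 2×10 + 9 = 1429 (decimal)
Convert 7 thousands, 1 hundred, 4 tens, 2 ones (place-value notation) → 7×1000 + 1×100 + 4×10 + 2 = 7142 (decimal)
Compute 1429 - 7142 = -5713
-5713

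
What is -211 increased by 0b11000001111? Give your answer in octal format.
Convert 0b11000001111 (binary) → 1024 + 512 + 8 + 4 + 2 + 1 = 1551 (decimal)
Compute -211 + 1551 = 1340
Convert 1340 (decimal) → 1340 = 2×512 + 4×64 + 7×8 + 4 → 0o2474 (octal)
0o2474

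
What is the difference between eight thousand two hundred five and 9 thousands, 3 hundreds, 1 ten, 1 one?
Convert eight thousand two hundred five (English words) → 8×1000 + 2×100 + 5 = 8205 (decimal)
Convert 9 thousands, 3 hundreds, 1 ten, 1 one (place-value notation) → 9×1000 + 3×100 + 1×10 + 1 = 9311 (decimal)
Difference: |8205 - 9311| = 1106
1106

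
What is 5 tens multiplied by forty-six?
Convert 5 tens (place-value notation) → 5×10 = 50 (decimal)
Convert forty-six (English words) → 46 (decimal)
Compute 50 × 46 = 2300
2300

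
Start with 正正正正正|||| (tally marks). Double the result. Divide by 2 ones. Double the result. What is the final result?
Convert 正正正正正|||| (tally marks) → 5 + 5 + 5 + 5 + 5 + 4 = 29 (decimal)
Start: 29
29 × 2 = 58
Convert 2 ones (place-value notation) → 2 (decimal)
58 ÷ 2 = 29
29 × 2 = 58
58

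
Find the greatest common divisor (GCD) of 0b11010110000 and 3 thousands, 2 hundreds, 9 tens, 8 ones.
Convert 0b11010110000 (binary) → 1024 + 512 + 128 + 32 + 16 = 1712 (decimal)
Convert 3 thousands, 2 hundreds, 9 tens, 8 ones (place-value notation) → 3×1000 + 2×100 + 9×10 + 8 = 3298 (decimal)
Compute gcd(1712, 3298) = 2
2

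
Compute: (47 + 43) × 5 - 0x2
Convert 0x2 (hexadecimal) → 2 (decimal)
Expression in decimal: (47 + 43) × 5 - 2
Parentheses first: 47 + 43 = 90
Multiply: 90 × 5 = 450
Subtract: 450 - 2 = 448
448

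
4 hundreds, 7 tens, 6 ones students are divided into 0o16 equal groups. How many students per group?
Convert 4 hundreds, 7 tens, 6 ones (place-value notation) → 4×100 + 7×10 + 6 = 476 (decimal)
Convert 0o16 (octal) → 1×8 + 6 = 14 (decimal)
Compute 476 ÷ 14 = 34
34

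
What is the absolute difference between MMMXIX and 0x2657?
Convert MMMXIX (Roman numeral) → 1000 + 1000 + 1000 + 10 + 9 = 3019 (decimal)
Convert 0x2657 (hexadecimal) → 2×4096 + 6×256 + 5×16 + 7 = 9815 (decimal)
Compute |3019 - 9815| = 6796
6796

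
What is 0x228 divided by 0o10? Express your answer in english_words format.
Convert 0x228 (hexadecimal) → 2×256 + 2×16 + 8 = 552 (decimal)
Convert 0o10 (octal) → 1×8 = 8 (decimal)
Compute 552 ÷ 8 = 69
Convert 69 (decimal) → sixty-nine (English words)
sixty-nine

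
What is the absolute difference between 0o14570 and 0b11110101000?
Convert 0o14570 (octal) → 1×4096 + 4×512 + 5×64 + 7×8 = 6520 (decimal)
Convert 0b11110101000 (binary) → 1024 + 512 + 256 + 128 + 32 + 8 = 1960 (decimal)
Compute |6520 - 1960| = 4560
4560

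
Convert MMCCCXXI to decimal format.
Convert MMCCCXXI (Roman numeral) → 1000 + 1000 + 100 + 100 + 100 + 10 + 10 + 1 = 2321 (decimal)
2321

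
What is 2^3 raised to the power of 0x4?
Convert 2^3 (power) → 8 (decimal)
Convert 0x4 (hexadecimal) → 4 (decimal)
Compute 8 ^ 4 = 4096
4096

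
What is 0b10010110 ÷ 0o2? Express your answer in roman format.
Convert 0b10010110 (binary) → 128 + 16 + 4 + 2 = 150 (decimal)
Convert 0o2 (octal) → 2 (decimal)
Compute 150 ÷ 2 = 75
Convert 75 (decimal) → 75 = 50 + 10 + 10 + 5 → LXXV (Roman numeral)
LXXV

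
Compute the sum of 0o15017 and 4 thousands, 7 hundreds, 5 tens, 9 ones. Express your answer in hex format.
Convert 0o15017 (octal) → 1×4096 + 5×512 + 1×8 + 7 = 6671 (decimal)
Convert 4 thousands, 7 hundreds, 5 tens, 9 ones (place-value notation) → 4×1000 + 7×100 + 5×10 + 9 = 4759 (decimal)
Compute 6671 + 4759 = 11430
Convert 11430 (decimal) → 11430 = 2×4096 + 12×256 + 10×16 + 6 → 0x2CA6 (hexadecimal)
0x2CA6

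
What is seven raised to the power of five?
Convert seven (English words) → 7 (decimal)
Convert five (English words) → 5 (decimal)
Compute 7 ^ 5 = 16807
16807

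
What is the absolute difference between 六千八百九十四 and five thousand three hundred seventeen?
Convert 六千八百九十四 (Chinese numeral) → 6×1000 + 8×100 + 9×10 + 4 = 6894 (decimal)
Convert five thousand three hundred seventeen (English words) → 5×1000 + 3×100 + 17 = 5317 (decimal)
Compute |6894 - 5317| = 1577
1577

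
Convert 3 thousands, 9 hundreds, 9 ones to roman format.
Convert 3 thousands, 9 hundreds, 9 ones (place-value notation) → 3×1000 + 9×100 + 9 = 3909 (decimal)
Convert 3909 (decimal) → 3909 = 1000 + 1000 + 1000 + 900 + 9 → MMMCMIX (Roman numeral)
MMMCMIX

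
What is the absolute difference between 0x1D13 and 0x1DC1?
Convert 0x1D13 (hexadecimal) → 1×4096 + 13×256 + 1×16 + 3 = 7443 (decimal)
Convert 0x1DC1 (hexadecimal) → 1×4096 + 13×256 + 12×16 + 1 = 7617 (decimal)
Compute |7443 - 7617| = 174
174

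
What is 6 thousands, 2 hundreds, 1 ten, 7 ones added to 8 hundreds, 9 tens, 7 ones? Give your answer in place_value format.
Convert 6 thousands, 2 hundreds, 1 ten, 7 ones (place-value notation) → 6×1000 + 2×100 + 1×10 + 7 = 6217 (decimal)
Convert 8 hundreds, 9 tens, 7 ones (place-value notation) → 8×100 + 9×10 + 7 = 897 (decimal)
Compute 6217 + 897 = 7114
Convert 7114 (decimal) → 7114 = 7×1000 + 1×100 + 1×10 + 4 → 7 thousands, 1 hundred, 1 ten, 4 ones (place-value notation)
7 thousands, 1 hundred, 1 ten, 4 ones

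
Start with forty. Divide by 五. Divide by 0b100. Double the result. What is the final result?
Convert forty (English words) → 40 (decimal)
Start: 40
Convert 五 (Chinese numeral) → 5 (decimal)
40 ÷ 5 = 8
Convert 0b100 (binary) → 4 (decimal)
8 ÷ 4 = 2
2 × 2 = 4
4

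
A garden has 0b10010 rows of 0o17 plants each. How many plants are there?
Convert 0o17 (octal) → 1×8 + 7 = 15 (decimal)
Convert 0b10010 (binary) → 16 + 2 = 18 (decimal)
Compute 15 × 18 = 270
270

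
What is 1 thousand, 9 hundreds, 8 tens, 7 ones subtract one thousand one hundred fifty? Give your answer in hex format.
Convert 1 thousand, 9 hundreds, 8 tens, 7 ones (place-value notation) → 1×1000 + 9×100 + 8×10 + 7 = 1987 (decimal)
Convert one thousand one hundred fifty (English words) → 1×1000 + 1×100 + 50 = 1150 (decimal)
Compute 1987 - 1150 = 837
Convert 837 (decimal) → 837 = 3×256 + 4×16 + 5 → 0x345 (hexadecimal)
0x345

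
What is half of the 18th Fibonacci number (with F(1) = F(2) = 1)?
The 18th Fibonacci number (with F(1) = F(2) = 1) = 2584
Compute 2584 ÷ 2 = 1292
1292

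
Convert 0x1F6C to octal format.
Convert 0x1F6C (hexadecimal) → 1×4096 + 15×256 + 6×16 + 12 = 8044 (decimal)
Convert 8044 (decimal) → 8044 = 1×4096 + 7×512 + 5×64 + 5×8 + 4 → 0o17554 (octal)
0o17554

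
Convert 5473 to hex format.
Convert 5473 (decimal) → 5473 = 1×4096 + 5×256 + 6×16 + 1 → 0x1561 (hexadecimal)
0x1561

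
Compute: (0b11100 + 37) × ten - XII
Convert 0b11100 (binary) → 16 + 8 + 4 = 28 (decimal)
Convert ten (English words) → 10 (decimal)
Convert XII (Roman numeral) → 10 + 1 + 1 = 12 (decimal)
Expression in decimal: (28 + 37) × 10 - 12
Parentheses first: 28 + 37 = 65
Multiply: 65 × 10 = 650
Subtract: 650 - 12 = 638
638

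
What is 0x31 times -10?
Convert 0x31 (hexadecimal) → 3×16 + 1 = 49 (decimal)
Compute 49 × -10 = -490
-490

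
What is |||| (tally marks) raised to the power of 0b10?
Convert |||| (tally marks) → 4 (decimal)
Convert 0b10 (binary) → 2 (decimal)
Compute 4 ^ 2 = 16
16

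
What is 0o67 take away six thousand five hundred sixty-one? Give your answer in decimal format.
Convert 0o67 (octal) → 6×8 + 7 = 55 (decimal)
Convert six thousand five hundred sixty-one (English words) → 6×1000 + 5×100 + 61 = 6561 (decimal)
Compute 55 - 6561 = -6506
-6506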